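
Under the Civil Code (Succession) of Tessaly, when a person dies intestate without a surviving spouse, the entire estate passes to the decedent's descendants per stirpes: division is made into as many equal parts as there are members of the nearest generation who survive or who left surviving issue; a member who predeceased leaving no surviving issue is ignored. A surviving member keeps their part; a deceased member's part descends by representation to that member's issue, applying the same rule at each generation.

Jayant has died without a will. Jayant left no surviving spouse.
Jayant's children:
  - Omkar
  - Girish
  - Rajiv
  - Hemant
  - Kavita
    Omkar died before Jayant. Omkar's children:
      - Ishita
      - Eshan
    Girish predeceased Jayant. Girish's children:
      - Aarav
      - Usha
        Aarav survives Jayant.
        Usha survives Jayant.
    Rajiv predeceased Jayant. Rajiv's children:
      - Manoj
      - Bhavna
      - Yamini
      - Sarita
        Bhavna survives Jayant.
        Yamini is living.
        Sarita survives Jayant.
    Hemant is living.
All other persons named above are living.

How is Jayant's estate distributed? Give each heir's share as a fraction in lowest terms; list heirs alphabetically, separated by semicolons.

There is no surviving spouse, so the entire estate passes to Jayant's descendants per stirpes.
The estate is divided into 5 equal shares of 1/5 among Omkar, Girish, Rajiv, Hemant, Kavita.
Omkar predeceased; the 1/5 allotted to Omkar's branch passes to Omkar's issue by representation.
The 1/5 is divided into 2 equal shares of 1/10 among Ishita, Eshan.
Ishita is living and takes 1/10.
Eshan is living and takes 1/10.
Girish predeceased; the 1/5 allotted to Girish's branch passes to Girish's issue by representation.
The 1/5 is divided into 2 equal shares of 1/10 among Aarav, Usha.
Aarav is living and takes 1/10.
Usha is living and takes 1/10.
Rajiv predeceased; the 1/5 allotted to Rajiv's branch passes to Rajiv's issue by representation.
The 1/5 is divided into 4 equal shares of 1/20 among Manoj, Bhavna, Yamini, Sarita.
Manoj is living and takes 1/20.
Bhavna is living and takes 1/20.
Yamini is living and takes 1/20.
Sarita is living and takes 1/20.
Hemant is living and takes 1/5.
Kavita is living and takes 1/5.

Aarav 1/10; Bhavna 1/20; Eshan 1/10; Hemant 1/5; Ishita 1/10; Kavita 1/5; Manoj 1/20; Sarita 1/20; Usha 1/10; Yamini 1/20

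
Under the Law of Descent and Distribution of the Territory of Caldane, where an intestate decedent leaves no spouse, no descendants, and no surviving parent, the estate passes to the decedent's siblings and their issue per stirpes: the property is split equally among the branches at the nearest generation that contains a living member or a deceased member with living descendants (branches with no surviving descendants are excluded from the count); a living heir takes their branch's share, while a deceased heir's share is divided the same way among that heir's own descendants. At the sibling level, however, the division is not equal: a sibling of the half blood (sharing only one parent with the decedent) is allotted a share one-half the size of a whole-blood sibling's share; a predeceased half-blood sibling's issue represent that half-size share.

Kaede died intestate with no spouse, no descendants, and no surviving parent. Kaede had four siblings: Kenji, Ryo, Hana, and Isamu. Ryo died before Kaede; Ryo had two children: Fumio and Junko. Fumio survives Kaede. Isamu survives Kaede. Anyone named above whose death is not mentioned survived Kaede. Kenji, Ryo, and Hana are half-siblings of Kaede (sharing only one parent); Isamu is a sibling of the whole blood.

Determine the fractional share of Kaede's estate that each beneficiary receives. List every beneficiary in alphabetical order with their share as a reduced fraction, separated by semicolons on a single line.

Fumio 1/10; Hana 1/5; Isamu 2/5; Junko 1/10; Kenji 1/5

No spouse, descendants, or parent survives, so the estate passes to Kaede's siblings per stirpes.
Half-blood siblings count for one-half the weight of whole-blood siblings at the initial division.
Dividing 1 in proportion to weights (total weight 5/2): Kenji (weight 1/2) → 1/5; Ryo (weight 1/2) → 1/5; Hana (weight 1/2) → 1/5; Isamu (weight 1) → 2/5.
Kenji is living and takes 1/5.
Ryo predeceased; the 1/5 allotted to Ryo's branch passes to Ryo's issue by representation.
The 1/5 is divided into 2 equal shares of 1/10 among Fumio, Junko.
Fumio is living and takes 1/10.
Junko is living and takes 1/10.
Hana is living and takes 1/5.
Isamu is living and takes 2/5.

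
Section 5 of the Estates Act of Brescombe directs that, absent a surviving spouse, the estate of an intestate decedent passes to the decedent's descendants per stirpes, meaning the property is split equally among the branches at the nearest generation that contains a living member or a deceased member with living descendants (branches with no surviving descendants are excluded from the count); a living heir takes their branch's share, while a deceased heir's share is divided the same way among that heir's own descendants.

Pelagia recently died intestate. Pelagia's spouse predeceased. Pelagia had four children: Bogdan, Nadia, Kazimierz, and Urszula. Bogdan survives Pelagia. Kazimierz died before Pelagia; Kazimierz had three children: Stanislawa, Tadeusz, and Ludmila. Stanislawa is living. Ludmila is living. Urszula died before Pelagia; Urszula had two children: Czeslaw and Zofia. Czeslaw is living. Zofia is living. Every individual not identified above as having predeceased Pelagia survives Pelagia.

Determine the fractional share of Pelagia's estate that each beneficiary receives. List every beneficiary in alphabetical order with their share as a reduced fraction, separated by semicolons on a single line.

There is no surviving spouse, so the entire estate passes to Pelagia's descendants per stirpes.
The estate is divided into 4 equal shares of 1/4 among Bogdan, Nadia, Kazimierz, Urszula.
Bogdan is living and takes 1/4.
Nadia is living and takes 1/4.
Kazimierz predeceased; the 1/4 allotted to Kazimierz's branch passes to Kazimierz's issue by representation.
The 1/4 is divided into 3 equal shares of 1/12 among Stanislawa, Tadeusz, Ludmila.
Stanislawa is living and takes 1/12.
Tadeusz is living and takes 1/12.
Ludmila is living and takes 1/12.
Urszula predeceased; the 1/4 allotted to Urszula's branch passes to Urszula's issue by representation.
The 1/4 is divided into 2 equal shares of 1/8 among Czeslaw, Zofia.
Czeslaw is living and takes 1/8.
Zofia is living and takes 1/8.

Bogdan 1/4; Czeslaw 1/8; Ludmila 1/12; Nadia 1/4; Stanislawa 1/12; Tadeusz 1/12; Zofia 1/8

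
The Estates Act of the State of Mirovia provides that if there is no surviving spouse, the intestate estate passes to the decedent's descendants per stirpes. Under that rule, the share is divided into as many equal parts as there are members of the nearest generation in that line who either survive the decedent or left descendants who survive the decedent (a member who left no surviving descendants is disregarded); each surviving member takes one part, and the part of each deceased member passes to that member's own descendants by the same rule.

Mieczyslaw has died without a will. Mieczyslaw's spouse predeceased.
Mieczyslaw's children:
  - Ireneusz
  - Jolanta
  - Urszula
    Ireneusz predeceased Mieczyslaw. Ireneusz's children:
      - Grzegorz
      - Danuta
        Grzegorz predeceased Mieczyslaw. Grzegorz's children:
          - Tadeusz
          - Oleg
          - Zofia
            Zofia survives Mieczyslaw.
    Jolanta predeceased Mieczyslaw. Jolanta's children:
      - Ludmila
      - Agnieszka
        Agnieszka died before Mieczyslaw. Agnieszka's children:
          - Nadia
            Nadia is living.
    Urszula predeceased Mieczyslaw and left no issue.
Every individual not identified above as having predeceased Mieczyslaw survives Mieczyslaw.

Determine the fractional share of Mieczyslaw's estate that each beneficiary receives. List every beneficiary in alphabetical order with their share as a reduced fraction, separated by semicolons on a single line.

Danuta 1/4; Ludmila 1/4; Nadia 1/4; Oleg 1/12; Tadeusz 1/12; Zofia 1/12

There is no surviving spouse, so the entire estate passes to Mieczyslaw's descendants per stirpes.
Urszula left no surviving issue, so that branch lapses and is disregarded.
The estate is divided into 2 equal shares of 1/2 among Ireneusz, Jolanta.
Ireneusz predeceased; the 1/2 allotted to Ireneusz's branch passes to Ireneusz's issue by representation.
The 1/2 is divided into 2 equal shares of 1/4 among Grzegorz, Danuta.
Grzegorz predeceased; the 1/4 allotted to Grzegorz's branch passes to Grzegorz's issue by representation.
The 1/4 is divided into 3 equal shares of 1/12 among Tadeusz, Oleg, Zofia.
Tadeusz is living and takes 1/12.
Oleg is living and takes 1/12.
Zofia is living and takes 1/12.
Danuta is living and takes 1/4.
Jolanta predeceased; the 1/2 allotted to Jolanta's branch passes to Jolanta's issue by representation.
The 1/2 is divided into 2 equal shares of 1/4 among Ludmila, Agnieszka.
Ludmila is living and takes 1/4.
Agnieszka predeceased; the 1/4 allotted to Agnieszka's branch passes to Agnieszka's issue by representation.
Nadia is the sole taker at this level and receives the full 1/4.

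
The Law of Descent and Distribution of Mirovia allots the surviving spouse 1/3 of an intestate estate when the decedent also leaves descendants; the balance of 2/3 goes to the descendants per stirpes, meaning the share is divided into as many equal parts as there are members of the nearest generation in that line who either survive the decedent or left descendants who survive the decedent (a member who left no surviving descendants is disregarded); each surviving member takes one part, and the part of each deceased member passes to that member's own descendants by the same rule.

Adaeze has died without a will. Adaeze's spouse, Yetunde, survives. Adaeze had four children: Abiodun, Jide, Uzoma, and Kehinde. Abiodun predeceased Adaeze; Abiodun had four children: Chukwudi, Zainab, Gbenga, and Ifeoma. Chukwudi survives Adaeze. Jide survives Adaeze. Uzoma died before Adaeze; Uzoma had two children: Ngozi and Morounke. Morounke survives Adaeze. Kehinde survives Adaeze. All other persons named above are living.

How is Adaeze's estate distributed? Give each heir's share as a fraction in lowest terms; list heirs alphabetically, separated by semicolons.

Chukwudi 1/24; Gbenga 1/24; Ifeoma 1/24; Jide 1/6; Kehinde 1/6; Morounke 1/12; Ngozi 1/12; Yetunde 1/3; Zainab 1/24

Yetunde, as surviving spouse, takes 1/3.
The remaining 2/3 passes to Adaeze's descendants per stirpes.
The 2/3 is divided into 4 equal shares of 1/6 among Abiodun, Jide, Uzoma, Kehinde.
Abiodun predeceased; the 1/6 allotted to Abiodun's branch passes to Abiodun's issue by representation.
The 1/6 is divided into 4 equal shares of 1/24 among Chukwudi, Zainab, Gbenga, Ifeoma.
Chukwudi is living and takes 1/24.
Zainab is living and takes 1/24.
Gbenga is living and takes 1/24.
Ifeoma is living and takes 1/24.
Jide is living and takes 1/6.
Uzoma predeceased; the 1/6 allotted to Uzoma's branch passes to Uzoma's issue by representation.
The 1/6 is divided into 2 equal shares of 1/12 among Ngozi, Morounke.
Ngozi is living and takes 1/12.
Morounke is living and takes 1/12.
Kehinde is living and takes 1/6.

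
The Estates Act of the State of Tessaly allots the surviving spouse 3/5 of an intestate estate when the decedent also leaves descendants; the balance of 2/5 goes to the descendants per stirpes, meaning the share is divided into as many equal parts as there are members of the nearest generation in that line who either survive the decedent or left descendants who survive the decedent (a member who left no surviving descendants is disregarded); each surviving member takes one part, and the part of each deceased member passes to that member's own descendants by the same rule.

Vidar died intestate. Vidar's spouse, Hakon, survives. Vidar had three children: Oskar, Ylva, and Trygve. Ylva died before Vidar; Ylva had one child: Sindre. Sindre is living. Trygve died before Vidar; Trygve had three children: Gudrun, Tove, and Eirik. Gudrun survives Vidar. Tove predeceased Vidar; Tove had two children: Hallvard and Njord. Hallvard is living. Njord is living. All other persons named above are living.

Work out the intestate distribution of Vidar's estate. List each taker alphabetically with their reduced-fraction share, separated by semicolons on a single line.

Hakon, as surviving spouse, takes 3/5.
The remaining 2/5 passes to Vidar's descendants per stirpes.
The 2/5 is divided into 3 equal shares of 2/15 among Oskar, Ylva, Trygve.
Oskar is living and takes 2/15.
Ylva predeceased; the 2/15 allotted to Ylva's branch passes to Ylva's issue by representation.
Sindre is the sole taker at this level and receives the full 2/15.
Trygve predeceased; the 2/15 allotted to Trygve's branch passes to Trygve's issue by representation.
The 2/15 is divided into 3 equal shares of 2/45 among Gudrun, Tove, Eirik.
Gudrun is living and takes 2/45.
Tove predeceased; the 2/45 allotted to Tove's branch passes to Tove's issue by representation.
The 2/45 is divided into 2 equal shares of 1/45 among Hallvard, Njord.
Hallvard is living and takes 1/45.
Njord is living and takes 1/45.
Eirik is living and takes 2/45.

Eirik 2/45; Gudrun 2/45; Hakon 3/5; Hallvard 1/45; Njord 1/45; Oskar 2/15; Sindre 2/15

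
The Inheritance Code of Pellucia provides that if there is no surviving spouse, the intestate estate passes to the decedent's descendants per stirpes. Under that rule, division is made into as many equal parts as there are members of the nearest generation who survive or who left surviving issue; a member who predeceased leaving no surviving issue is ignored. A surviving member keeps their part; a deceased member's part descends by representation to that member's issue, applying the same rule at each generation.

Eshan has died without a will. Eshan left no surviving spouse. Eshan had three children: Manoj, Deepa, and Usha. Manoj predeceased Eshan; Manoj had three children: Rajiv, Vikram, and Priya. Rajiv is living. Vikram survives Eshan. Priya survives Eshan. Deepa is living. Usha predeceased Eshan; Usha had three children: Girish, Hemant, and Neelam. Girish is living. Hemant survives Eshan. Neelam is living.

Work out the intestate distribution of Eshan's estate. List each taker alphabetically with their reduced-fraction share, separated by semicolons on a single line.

Deepa 1/3; Girish 1/9; Hemant 1/9; Neelam 1/9; Priya 1/9; Rajiv 1/9; Vikram 1/9

There is no surviving spouse, so the entire estate passes to Eshan's descendants per stirpes.
The estate is divided into 3 equal shares of 1/3 among Manoj, Deepa, Usha.
Manoj predeceased; the 1/3 allotted to Manoj's branch passes to Manoj's issue by representation.
The 1/3 is divided into 3 equal shares of 1/9 among Rajiv, Vikram, Priya.
Rajiv is living and takes 1/9.
Vikram is living and takes 1/9.
Priya is living and takes 1/9.
Deepa is living and takes 1/3.
Usha predeceased; the 1/3 allotted to Usha's branch passes to Usha's issue by representation.
The 1/3 is divided into 3 equal shares of 1/9 among Girish, Hemant, Neelam.
Girish is living and takes 1/9.
Hemant is living and takes 1/9.
Neelam is living and takes 1/9.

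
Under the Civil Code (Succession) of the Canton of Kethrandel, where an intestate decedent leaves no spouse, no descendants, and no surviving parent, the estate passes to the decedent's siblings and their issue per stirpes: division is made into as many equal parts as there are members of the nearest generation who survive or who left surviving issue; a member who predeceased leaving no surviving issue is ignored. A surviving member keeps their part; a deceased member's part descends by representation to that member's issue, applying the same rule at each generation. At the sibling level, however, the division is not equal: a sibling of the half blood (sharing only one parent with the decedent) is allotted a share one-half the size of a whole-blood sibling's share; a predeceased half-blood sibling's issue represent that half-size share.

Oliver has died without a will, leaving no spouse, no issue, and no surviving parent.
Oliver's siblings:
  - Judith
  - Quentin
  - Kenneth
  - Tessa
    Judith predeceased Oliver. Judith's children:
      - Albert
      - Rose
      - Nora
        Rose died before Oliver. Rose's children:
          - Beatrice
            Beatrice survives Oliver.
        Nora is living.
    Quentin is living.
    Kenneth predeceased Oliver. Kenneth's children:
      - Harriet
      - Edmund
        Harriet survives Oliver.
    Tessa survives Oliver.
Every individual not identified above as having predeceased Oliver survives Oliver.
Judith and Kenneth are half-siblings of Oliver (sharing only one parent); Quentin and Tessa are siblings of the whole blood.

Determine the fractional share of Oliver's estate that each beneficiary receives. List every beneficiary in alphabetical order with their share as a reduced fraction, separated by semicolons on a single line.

No spouse, descendants, or parent survives, so the estate passes to Oliver's siblings per stirpes.
Half-blood siblings count for one-half the weight of whole-blood siblings at the initial division.
Dividing 1 in proportion to weights (total weight 3): Judith (weight 1/2) → 1/6; Quentin (weight 1) → 1/3; Kenneth (weight 1/2) → 1/6; Tessa (weight 1) → 1/3.
Judith predeceased; the 1/6 allotted to Judith's branch passes to Judith's issue by representation.
The 1/6 is divided into 3 equal shares of 1/18 among Albert, Rose, Nora.
Albert is living and takes 1/18.
Rose predeceased; the 1/18 allotted to Rose's branch passes to Rose's issue by representation.
Beatrice is the sole taker at this level and receives the full 1/18.
Nora is living and takes 1/18.
Quentin is living and takes 1/3.
Kenneth predeceased; the 1/6 allotted to Kenneth's branch passes to Kenneth's issue by representation.
The 1/6 is divided into 2 equal shares of 1/12 among Harriet, Edmund.
Harriet is living and takes 1/12.
Edmund is living and takes 1/12.
Tessa is living and takes 1/3.

Albert 1/18; Beatrice 1/18; Edmund 1/12; Harriet 1/12; Nora 1/18; Quentin 1/3; Tessa 1/3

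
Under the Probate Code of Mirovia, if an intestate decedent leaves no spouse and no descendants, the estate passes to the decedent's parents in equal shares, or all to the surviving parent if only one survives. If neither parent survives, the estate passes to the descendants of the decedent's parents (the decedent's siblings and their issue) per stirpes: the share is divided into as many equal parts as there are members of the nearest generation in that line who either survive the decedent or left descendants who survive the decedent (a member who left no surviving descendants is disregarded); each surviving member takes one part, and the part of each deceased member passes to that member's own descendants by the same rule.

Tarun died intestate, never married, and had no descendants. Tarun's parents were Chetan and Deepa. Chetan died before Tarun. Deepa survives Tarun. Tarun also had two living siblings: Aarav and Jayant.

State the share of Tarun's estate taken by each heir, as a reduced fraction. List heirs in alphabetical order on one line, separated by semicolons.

Only one parent, Deepa, survives, so Deepa takes the entire estate. The siblings take nothing because a surviving parent has priority.

Deepa 1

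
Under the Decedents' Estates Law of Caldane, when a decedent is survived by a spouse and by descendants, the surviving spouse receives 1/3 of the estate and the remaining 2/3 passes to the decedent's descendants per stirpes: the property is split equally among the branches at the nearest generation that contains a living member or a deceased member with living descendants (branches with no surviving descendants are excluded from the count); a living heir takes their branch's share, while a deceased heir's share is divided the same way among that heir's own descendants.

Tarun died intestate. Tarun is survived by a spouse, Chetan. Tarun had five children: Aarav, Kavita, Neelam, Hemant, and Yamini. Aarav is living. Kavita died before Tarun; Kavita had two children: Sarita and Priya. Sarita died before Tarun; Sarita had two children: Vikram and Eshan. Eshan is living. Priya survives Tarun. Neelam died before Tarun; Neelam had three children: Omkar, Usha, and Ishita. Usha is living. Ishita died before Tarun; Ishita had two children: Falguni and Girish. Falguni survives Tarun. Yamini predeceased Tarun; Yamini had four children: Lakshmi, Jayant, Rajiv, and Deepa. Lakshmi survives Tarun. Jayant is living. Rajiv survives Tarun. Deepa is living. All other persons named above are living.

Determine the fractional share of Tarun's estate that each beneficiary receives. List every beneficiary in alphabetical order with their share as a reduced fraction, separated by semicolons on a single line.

Chetan, as surviving spouse, takes 1/3.
The remaining 2/3 passes to Tarun's descendants per stirpes.
The 2/3 is divided into 5 equal shares of 2/15 among Aarav, Kavita, Neelam, Hemant, Yamini.
Aarav is living and takes 2/15.
Kavita predeceased; the 2/15 allotted to Kavita's branch passes to Kavita's issue by representation.
The 2/15 is divided into 2 equal shares of 1/15 among Sarita, Priya.
Sarita predeceased; the 1/15 allotted to Sarita's branch passes to Sarita's issue by representation.
The 1/15 is divided into 2 equal shares of 1/30 among Vikram, Eshan.
Vikram is living and takes 1/30.
Eshan is living and takes 1/30.
Priya is living and takes 1/15.
Neelam predeceased; the 2/15 allotted to Neelam's branch passes to Neelam's issue by representation.
The 2/15 is divided into 3 equal shares of 2/45 among Omkar, Usha, Ishita.
Omkar is living and takes 2/45.
Usha is living and takes 2/45.
Ishita predeceased; the 2/45 allotted to Ishita's branch passes to Ishita's issue by representation.
The 2/45 is divided into 2 equal shares of 1/45 among Falguni, Girish.
Falguni is living and takes 1/45.
Girish is living and takes 1/45.
Hemant is living and takes 2/15.
Yamini predeceased; the 2/15 allotted to Yamini's branch passes to Yamini's issue by representation.
The 2/15 is divided into 4 equal shares of 1/30 among Lakshmi, Jayant, Rajiv, Deepa.
Lakshmi is living and takes 1/30.
Jayant is living and takes 1/30.
Rajiv is living and takes 1/30.
Deepa is living and takes 1/30.

Aarav 2/15; Chetan 1/3; Deepa 1/30; Eshan 1/30; Falguni 1/45; Girish 1/45; Hemant 2/15; Jayant 1/30; Lakshmi 1/30; Omkar 2/45; Priya 1/15; Rajiv 1/30; Usha 2/45; Vikram 1/30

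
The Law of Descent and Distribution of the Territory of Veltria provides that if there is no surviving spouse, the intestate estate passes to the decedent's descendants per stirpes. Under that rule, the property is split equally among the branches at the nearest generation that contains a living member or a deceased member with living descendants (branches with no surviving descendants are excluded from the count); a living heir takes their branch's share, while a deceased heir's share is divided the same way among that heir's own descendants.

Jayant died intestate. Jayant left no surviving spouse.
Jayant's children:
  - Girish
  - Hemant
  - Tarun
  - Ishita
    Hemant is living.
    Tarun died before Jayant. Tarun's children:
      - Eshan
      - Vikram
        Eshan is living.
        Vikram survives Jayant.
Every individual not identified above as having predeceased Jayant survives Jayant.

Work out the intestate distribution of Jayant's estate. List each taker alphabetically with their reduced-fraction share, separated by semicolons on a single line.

Eshan 1/8; Girish 1/4; Hemant 1/4; Ishita 1/4; Vikram 1/8

There is no surviving spouse, so the entire estate passes to Jayant's descendants per stirpes.
The estate is divided into 4 equal shares of 1/4 among Girish, Hemant, Tarun, Ishita.
Girish is living and takes 1/4.
Hemant is living and takes 1/4.
Tarun predeceased; the 1/4 allotted to Tarun's branch passes to Tarun's issue by representation.
The 1/4 is divided into 2 equal shares of 1/8 among Eshan, Vikram.
Eshan is living and takes 1/8.
Vikram is living and takes 1/8.
Ishita is living and takes 1/4.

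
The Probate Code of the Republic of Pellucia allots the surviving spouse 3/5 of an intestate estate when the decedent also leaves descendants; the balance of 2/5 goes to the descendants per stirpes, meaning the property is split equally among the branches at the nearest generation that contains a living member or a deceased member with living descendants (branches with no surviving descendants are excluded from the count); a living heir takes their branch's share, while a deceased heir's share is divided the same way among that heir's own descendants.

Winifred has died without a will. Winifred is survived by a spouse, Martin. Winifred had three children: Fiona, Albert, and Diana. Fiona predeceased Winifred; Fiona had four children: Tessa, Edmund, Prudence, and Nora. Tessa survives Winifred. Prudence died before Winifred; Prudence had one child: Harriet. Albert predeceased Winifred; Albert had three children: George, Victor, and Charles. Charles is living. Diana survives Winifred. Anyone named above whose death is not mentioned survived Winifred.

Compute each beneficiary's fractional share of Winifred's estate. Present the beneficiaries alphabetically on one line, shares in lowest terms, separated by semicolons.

Martin, as surviving spouse, takes 3/5.
The remaining 2/5 passes to Winifred's descendants per stirpes.
The 2/5 is divided into 3 equal shares of 2/15 among Fiona, Albert, Diana.
Fiona predeceased; the 2/15 allotted to Fiona's branch passes to Fiona's issue by representation.
The 2/15 is divided into 4 equal shares of 1/30 among Tessa, Edmund, Prudence, Nora.
Tessa is living and takes 1/30.
Edmund is living and takes 1/30.
Prudence predeceased; the 1/30 allotted to Prudence's branch passes to Prudence's issue by representation.
Harriet is the sole taker at this level and receives the full 1/30.
Nora is living and takes 1/30.
Albert predeceased; the 2/15 allotted to Albert's branch passes to Albert's issue by representation.
The 2/15 is divided into 3 equal shares of 2/45 among George, Victor, Charles.
George is living and takes 2/45.
Victor is living and takes 2/45.
Charles is living and takes 2/45.
Diana is living and takes 2/15.

Charles 2/45; Diana 2/15; Edmund 1/30; George 2/45; Harriet 1/30; Martin 3/5; Nora 1/30; Tessa 1/30; Victor 2/45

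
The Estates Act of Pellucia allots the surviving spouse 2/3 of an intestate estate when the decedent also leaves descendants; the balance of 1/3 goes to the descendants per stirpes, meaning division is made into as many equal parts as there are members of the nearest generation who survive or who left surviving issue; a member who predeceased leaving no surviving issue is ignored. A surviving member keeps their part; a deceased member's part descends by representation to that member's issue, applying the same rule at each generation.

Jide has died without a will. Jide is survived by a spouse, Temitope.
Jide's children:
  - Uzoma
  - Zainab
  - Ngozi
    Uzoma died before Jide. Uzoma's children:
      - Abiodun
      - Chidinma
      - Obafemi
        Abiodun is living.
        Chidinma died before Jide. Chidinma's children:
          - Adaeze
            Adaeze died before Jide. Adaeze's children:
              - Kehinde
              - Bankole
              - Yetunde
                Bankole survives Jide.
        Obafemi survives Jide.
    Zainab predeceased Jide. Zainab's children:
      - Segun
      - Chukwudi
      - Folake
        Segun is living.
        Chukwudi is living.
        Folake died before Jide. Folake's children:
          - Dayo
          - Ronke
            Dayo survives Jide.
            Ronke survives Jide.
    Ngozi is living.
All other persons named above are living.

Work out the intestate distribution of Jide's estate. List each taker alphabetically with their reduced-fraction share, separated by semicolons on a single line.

Abiodun 1/27; Bankole 1/81; Chukwudi 1/27; Dayo 1/54; Kehinde 1/81; Ngozi 1/9; Obafemi 1/27; Ronke 1/54; Segun 1/27; Temitope 2/3; Yetunde 1/81

Temitope, as surviving spouse, takes 2/3.
The remaining 1/3 passes to Jide's descendants per stirpes.
The 1/3 is divided into 3 equal shares of 1/9 among Uzoma, Zainab, Ngozi.
Uzoma predeceased; the 1/9 allotted to Uzoma's branch passes to Uzoma's issue by representation.
The 1/9 is divided into 3 equal shares of 1/27 among Abiodun, Chidinma, Obafemi.
Abiodun is living and takes 1/27.
Chidinma predeceased; the 1/27 allotted to Chidinma's branch passes to Chidinma's issue by representation.
Adaeze's line is the sole branch at this level, so the full 1/27 passes to Adaeze's issue by representation.
The 1/27 is divided into 3 equal shares of 1/81 among Kehinde, Bankole, Yetunde.
Kehinde is living and takes 1/81.
Bankole is living and takes 1/81.
Yetunde is living and takes 1/81.
Obafemi is living and takes 1/27.
Zainab predeceased; the 1/9 allotted to Zainab's branch passes to Zainab's issue by representation.
The 1/9 is divided into 3 equal shares of 1/27 among Segun, Chukwudi, Folake.
Segun is living and takes 1/27.
Chukwudi is living and takes 1/27.
Folake predeceased; the 1/27 allotted to Folake's branch passes to Folake's issue by representation.
The 1/27 is divided into 2 equal shares of 1/54 among Dayo, Ronke.
Dayo is living and takes 1/54.
Ronke is living and takes 1/54.
Ngozi is living and takes 1/9.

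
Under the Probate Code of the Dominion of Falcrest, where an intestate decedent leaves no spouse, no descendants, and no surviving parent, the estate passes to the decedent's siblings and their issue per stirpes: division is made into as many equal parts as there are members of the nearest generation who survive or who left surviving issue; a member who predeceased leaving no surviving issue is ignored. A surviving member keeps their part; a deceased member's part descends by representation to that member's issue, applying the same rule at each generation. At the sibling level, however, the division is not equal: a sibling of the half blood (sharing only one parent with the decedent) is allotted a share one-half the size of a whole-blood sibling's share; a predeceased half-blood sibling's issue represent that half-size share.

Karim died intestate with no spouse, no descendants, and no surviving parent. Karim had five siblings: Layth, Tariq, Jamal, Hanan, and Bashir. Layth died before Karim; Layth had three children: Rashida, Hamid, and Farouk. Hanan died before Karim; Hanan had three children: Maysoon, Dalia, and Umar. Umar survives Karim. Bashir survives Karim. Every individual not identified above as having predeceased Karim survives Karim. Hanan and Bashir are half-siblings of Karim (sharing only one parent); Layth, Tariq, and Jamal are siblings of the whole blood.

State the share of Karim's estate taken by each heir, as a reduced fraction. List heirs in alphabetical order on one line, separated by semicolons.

Bashir 1/8; Dalia 1/24; Farouk 1/12; Hamid 1/12; Jamal 1/4; Maysoon 1/24; Rashida 1/12; Tariq 1/4; Umar 1/24

No spouse, descendants, or parent survives, so the estate passes to Karim's siblings per stirpes.
Half-blood siblings count for one-half the weight of whole-blood siblings at the initial division.
Dividing 1 in proportion to weights (total weight 4): Layth (weight 1) → 1/4; Tariq (weight 1) → 1/4; Jamal (weight 1) → 1/4; Hanan (weight 1/2) → 1/8; Bashir (weight 1/2) → 1/8.
Layth predeceased; the 1/4 allotted to Layth's branch passes to Layth's issue by representation.
The 1/4 is divided into 3 equal shares of 1/12 among Rashida, Hamid, Farouk.
Rashida is living and takes 1/12.
Hamid is living and takes 1/12.
Farouk is living and takes 1/12.
Tariq is living and takes 1/4.
Jamal is living and takes 1/4.
Hanan predeceased; the 1/8 allotted to Hanan's branch passes to Hanan's issue by representation.
The 1/8 is divided into 3 equal shares of 1/24 among Maysoon, Dalia, Umar.
Maysoon is living and takes 1/24.
Dalia is living and takes 1/24.
Umar is living and takes 1/24.
Bashir is living and takes 1/8.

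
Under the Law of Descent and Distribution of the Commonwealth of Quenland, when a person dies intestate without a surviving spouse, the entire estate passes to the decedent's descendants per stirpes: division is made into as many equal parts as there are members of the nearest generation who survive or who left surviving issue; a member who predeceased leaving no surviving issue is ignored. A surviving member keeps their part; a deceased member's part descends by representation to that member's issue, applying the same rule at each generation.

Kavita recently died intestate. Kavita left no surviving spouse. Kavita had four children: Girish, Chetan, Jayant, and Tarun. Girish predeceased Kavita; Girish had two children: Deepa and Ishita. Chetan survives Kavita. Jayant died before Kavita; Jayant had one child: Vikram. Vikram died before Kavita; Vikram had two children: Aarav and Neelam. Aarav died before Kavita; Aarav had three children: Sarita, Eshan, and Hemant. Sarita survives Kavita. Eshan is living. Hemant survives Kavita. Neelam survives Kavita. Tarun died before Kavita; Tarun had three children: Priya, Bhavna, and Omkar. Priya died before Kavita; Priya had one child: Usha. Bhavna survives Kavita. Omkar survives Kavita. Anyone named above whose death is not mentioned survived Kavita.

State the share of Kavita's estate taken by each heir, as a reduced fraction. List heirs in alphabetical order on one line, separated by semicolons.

There is no surviving spouse, so the entire estate passes to Kavita's descendants per stirpes.
The estate is divided into 4 equal shares of 1/4 among Girish, Chetan, Jayant, Tarun.
Girish predeceased; the 1/4 allotted to Girish's branch passes to Girish's issue by representation.
The 1/4 is divided into 2 equal shares of 1/8 among Deepa, Ishita.
Deepa is living and takes 1/8.
Ishita is living and takes 1/8.
Chetan is living and takes 1/4.
Jayant predeceased; the 1/4 allotted to Jayant's branch passes to Jayant's issue by representation.
Vikram's line is the sole branch at this level, so the full 1/4 passes to Vikram's issue by representation.
The 1/4 is divided into 2 equal shares of 1/8 among Aarav, Neelam.
Aarav predeceased; the 1/8 allotted to Aarav's branch passes to Aarav's issue by representation.
The 1/8 is divided into 3 equal shares of 1/24 among Sarita, Eshan, Hemant.
Sarita is living and takes 1/24.
Eshan is living and takes 1/24.
Hemant is living and takes 1/24.
Neelam is living and takes 1/8.
Tarun predeceased; the 1/4 allotted to Tarun's branch passes to Tarun's issue by representation.
The 1/4 is divided into 3 equal shares of 1/12 among Priya, Bhavna, Omkar.
Priya predeceased; the 1/12 allotted to Priya's branch passes to Priya's issue by representation.
Usha is the sole taker at this level and receives the full 1/12.
Bhavna is living and takes 1/12.
Omkar is living and takes 1/12.

Bhavna 1/12; Chetan 1/4; Deepa 1/8; Eshan 1/24; Hemant 1/24; Ishita 1/8; Neelam 1/8; Omkar 1/12; Sarita 1/24; Usha 1/12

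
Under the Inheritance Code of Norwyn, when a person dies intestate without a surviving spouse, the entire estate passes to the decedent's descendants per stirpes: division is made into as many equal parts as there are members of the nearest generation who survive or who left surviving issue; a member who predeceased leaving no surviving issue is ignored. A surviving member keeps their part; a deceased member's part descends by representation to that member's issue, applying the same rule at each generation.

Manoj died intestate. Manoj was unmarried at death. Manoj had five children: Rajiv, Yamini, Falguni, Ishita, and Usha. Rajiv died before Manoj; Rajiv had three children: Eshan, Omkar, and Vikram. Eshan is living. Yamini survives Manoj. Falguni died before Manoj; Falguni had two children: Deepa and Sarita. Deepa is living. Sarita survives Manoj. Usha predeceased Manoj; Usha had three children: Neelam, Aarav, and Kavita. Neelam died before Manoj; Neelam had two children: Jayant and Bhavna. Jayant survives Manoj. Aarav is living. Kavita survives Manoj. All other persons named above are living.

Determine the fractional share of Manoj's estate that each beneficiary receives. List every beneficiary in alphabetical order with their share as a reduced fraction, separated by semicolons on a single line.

There is no surviving spouse, so the entire estate passes to Manoj's descendants per stirpes.
The estate is divided into 5 equal shares of 1/5 among Rajiv, Yamini, Falguni, Ishita, Usha.
Rajiv predeceased; the 1/5 allotted to Rajiv's branch passes to Rajiv's issue by representation.
The 1/5 is divided into 3 equal shares of 1/15 among Eshan, Omkar, Vikram.
Eshan is living and takes 1/15.
Omkar is living and takes 1/15.
Vikram is living and takes 1/15.
Yamini is living and takes 1/5.
Falguni predeceased; the 1/5 allotted to Falguni's branch passes to Falguni's issue by representation.
The 1/5 is divided into 2 equal shares of 1/10 among Deepa, Sarita.
Deepa is living and takes 1/10.
Sarita is living and takes 1/10.
Ishita is living and takes 1/5.
Usha predeceased; the 1/5 allotted to Usha's branch passes to Usha's issue by representation.
The 1/5 is divided into 3 equal shares of 1/15 among Neelam, Aarav, Kavita.
Neelam predeceased; the 1/15 allotted to Neelam's branch passes to Neelam's issue by representation.
The 1/15 is divided into 2 equal shares of 1/30 among Jayant, Bhavna.
Jayant is living and takes 1/30.
Bhavna is living and takes 1/30.
Aarav is living and takes 1/15.
Kavita is living and takes 1/15.

Aarav 1/15; Bhavna 1/30; Deepa 1/10; Eshan 1/15; Ishita 1/5; Jayant 1/30; Kavita 1/15; Omkar 1/15; Sarita 1/10; Vikram 1/15; Yamini 1/5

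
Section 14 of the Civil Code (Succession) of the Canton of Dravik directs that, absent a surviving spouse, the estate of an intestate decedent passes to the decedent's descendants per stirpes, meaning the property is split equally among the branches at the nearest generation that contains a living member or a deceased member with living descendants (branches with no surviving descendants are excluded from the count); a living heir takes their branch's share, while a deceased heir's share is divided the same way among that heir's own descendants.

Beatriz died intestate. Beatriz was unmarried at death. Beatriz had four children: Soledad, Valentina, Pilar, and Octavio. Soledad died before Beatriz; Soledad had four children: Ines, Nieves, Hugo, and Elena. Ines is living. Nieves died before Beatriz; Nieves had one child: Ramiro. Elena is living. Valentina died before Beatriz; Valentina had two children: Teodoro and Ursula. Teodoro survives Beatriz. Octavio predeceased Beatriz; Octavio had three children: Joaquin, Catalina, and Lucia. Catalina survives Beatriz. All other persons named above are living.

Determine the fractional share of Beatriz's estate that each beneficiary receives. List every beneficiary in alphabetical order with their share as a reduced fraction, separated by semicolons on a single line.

Catalina 1/12; Elena 1/16; Hugo 1/16; Ines 1/16; Joaquin 1/12; Lucia 1/12; Pilar 1/4; Ramiro 1/16; Teodoro 1/8; Ursula 1/8

There is no surviving spouse, so the entire estate passes to Beatriz's descendants per stirpes.
The estate is divided into 4 equal shares of 1/4 among Soledad, Valentina, Pilar, Octavio.
Soledad predeceased; the 1/4 allotted to Soledad's branch passes to Soledad's issue by representation.
The 1/4 is divided into 4 equal shares of 1/16 among Ines, Nieves, Hugo, Elena.
Ines is living and takes 1/16.
Nieves predeceased; the 1/16 allotted to Nieves's branch passes to Nieves's issue by representation.
Ramiro is the sole taker at this level and receives the full 1/16.
Hugo is living and takes 1/16.
Elena is living and takes 1/16.
Valentina predeceased; the 1/4 allotted to Valentina's branch passes to Valentina's issue by representation.
The 1/4 is divided into 2 equal shares of 1/8 among Teodoro, Ursula.
Teodoro is living and takes 1/8.
Ursula is living and takes 1/8.
Pilar is living and takes 1/4.
Octavio predeceased; the 1/4 allotted to Octavio's branch passes to Octavio's issue by representation.
The 1/4 is divided into 3 equal shares of 1/12 among Joaquin, Catalina, Lucia.
Joaquin is living and takes 1/12.
Catalina is living and takes 1/12.
Lucia is living and takes 1/12.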